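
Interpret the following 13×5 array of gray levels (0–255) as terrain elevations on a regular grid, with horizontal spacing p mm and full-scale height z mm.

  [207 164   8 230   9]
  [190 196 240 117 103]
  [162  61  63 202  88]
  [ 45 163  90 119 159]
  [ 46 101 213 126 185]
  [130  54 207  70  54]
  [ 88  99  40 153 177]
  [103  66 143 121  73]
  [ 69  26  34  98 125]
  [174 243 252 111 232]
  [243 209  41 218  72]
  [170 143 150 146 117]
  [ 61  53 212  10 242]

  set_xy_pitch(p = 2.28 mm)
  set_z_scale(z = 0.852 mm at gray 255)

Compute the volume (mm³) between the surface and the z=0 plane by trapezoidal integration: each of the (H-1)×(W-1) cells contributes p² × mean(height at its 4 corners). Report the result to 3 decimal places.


107.439

height_mm = gray/255 × 0.852; cell vol = 2.28² × mean(4 corners)
unit = 2.28² × 0.852 / (4×255) = 0.00434219 mm³ per gray-sum
row 0: Σ corner-gray over 4 cells = 2419  → 10.5038
row 1: Σ corner-gray over 4 cells = 2301  → 9.9914
row 2: Σ corner-gray over 4 cells = 1850  → 8.0331
row 3: Σ corner-gray over 4 cells = 2059  → 8.9406
row 4: Σ corner-gray over 4 cells = 1957  → 8.4977
row 5: Σ corner-gray over 4 cells = 1695  → 7.3600
row 6: Σ corner-gray over 4 cells = 1685  → 7.3166
row 7: Σ corner-gray over 4 cells = 1346  → 5.8446
row 8: Σ corner-gray over 4 cells = 2128  → 9.2402
row 9: Σ corner-gray over 4 cells = 2869  → 12.4578
row 10: Σ corner-gray over 4 cells = 2416  → 10.4907
row 11: Σ corner-gray over 4 cells = 2018  → 8.7625
Σ rows: total corner-gray = 24743  → 107.4389 mm³


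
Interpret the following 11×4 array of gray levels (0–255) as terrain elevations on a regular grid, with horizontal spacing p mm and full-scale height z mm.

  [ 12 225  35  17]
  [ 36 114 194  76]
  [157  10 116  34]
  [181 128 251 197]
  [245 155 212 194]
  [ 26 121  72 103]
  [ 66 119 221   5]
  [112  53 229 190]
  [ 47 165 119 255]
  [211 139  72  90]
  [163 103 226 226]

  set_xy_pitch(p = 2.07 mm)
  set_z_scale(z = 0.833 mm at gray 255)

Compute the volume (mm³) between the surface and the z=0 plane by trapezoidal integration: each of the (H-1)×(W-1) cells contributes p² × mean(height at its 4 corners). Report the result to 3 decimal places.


height_mm = gray/255 × 0.833; cell vol = 2.07² × mean(4 corners)
unit = 2.07² × 0.833 / (4×255) = 0.00349933 mm³ per gray-sum
row 0: Σ corner-gray over 3 cells = 1277  → 4.4687
row 1: Σ corner-gray over 3 cells = 1171  → 4.0977
row 2: Σ corner-gray over 3 cells = 1579  → 5.5254
row 3: Σ corner-gray over 3 cells = 2309  → 8.0800
row 4: Σ corner-gray over 3 cells = 1688  → 5.9069
row 5: Σ corner-gray over 3 cells = 1266  → 4.4302
row 6: Σ corner-gray over 3 cells = 1617  → 5.6584
row 7: Σ corner-gray over 3 cells = 1736  → 6.0748
row 8: Σ corner-gray over 3 cells = 1593  → 5.5744
row 9: Σ corner-gray over 3 cells = 1770  → 6.1938
Σ rows: total corner-gray = 16006  → 56.0104 mm³

56.010


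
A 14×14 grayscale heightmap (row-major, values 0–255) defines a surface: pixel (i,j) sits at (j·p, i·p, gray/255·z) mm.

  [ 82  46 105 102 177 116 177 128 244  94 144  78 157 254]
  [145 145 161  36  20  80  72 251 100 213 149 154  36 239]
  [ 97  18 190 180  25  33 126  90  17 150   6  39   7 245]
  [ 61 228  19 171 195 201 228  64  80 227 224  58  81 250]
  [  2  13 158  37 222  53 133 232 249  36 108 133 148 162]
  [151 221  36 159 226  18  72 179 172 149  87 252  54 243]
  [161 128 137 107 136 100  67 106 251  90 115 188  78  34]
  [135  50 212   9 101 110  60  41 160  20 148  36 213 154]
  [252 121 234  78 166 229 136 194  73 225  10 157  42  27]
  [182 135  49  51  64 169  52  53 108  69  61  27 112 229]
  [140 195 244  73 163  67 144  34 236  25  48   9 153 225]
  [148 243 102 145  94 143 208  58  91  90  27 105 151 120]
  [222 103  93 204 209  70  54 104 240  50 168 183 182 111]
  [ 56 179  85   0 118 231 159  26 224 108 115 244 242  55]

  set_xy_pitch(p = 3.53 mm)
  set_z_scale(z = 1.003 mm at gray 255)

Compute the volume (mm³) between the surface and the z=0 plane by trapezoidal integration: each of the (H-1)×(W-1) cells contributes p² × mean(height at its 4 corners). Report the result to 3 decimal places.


height_mm = gray/255 × 1.003; cell vol = 3.53² × mean(4 corners)
unit = 3.53² × 1.003 / (4×255) = 0.0122532 mm³ per gray-sum
row 0: Σ corner-gray over 13 cells = 6690  → 81.9740
row 1: Σ corner-gray over 13 cells = 5322  → 65.2116
row 2: Σ corner-gray over 13 cells = 5967  → 73.1150
row 3: Σ corner-gray over 13 cells = 7071  → 86.6425
row 4: Σ corner-gray over 13 cells = 6852  → 83.9591
row 5: Σ corner-gray over 13 cells = 6845  → 83.8733
row 6: Σ corner-gray over 13 cells = 5810  → 71.1912
row 7: Σ corner-gray over 13 cells = 6218  → 76.1905
row 8: Σ corner-gray over 13 cells = 5920  → 72.5391
row 9: Σ corner-gray over 13 cells = 5458  → 66.8781
row 10: Σ corner-gray over 13 cells = 6329  → 77.5506
row 11: Σ corner-gray over 13 cells = 6835  → 83.7507
row 12: Σ corner-gray over 13 cells = 7226  → 88.5418
Σ rows: total corner-gray = 82543  → 1011.4174 mm³

1011.417


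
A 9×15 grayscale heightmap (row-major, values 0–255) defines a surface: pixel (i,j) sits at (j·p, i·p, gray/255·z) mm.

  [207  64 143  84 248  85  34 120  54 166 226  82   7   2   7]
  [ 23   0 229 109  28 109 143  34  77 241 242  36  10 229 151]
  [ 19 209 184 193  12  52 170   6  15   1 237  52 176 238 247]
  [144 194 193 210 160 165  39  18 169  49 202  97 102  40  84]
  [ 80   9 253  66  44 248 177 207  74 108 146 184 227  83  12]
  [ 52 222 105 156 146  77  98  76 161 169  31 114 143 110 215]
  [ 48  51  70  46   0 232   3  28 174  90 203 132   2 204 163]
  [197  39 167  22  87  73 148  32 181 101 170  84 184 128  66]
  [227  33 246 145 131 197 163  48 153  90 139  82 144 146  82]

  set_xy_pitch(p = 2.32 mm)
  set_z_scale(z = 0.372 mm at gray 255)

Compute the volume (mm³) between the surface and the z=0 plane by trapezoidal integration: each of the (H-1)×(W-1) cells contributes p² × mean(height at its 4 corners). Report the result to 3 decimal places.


height_mm = gray/255 × 0.372; cell vol = 2.32² × mean(4 corners)
unit = 2.32² × 0.372 / (4×255) = 0.00196299 mm³ per gray-sum
row 0: Σ corner-gray over 14 cells = 5992  → 11.7623
row 1: Σ corner-gray over 14 cells = 6504  → 12.7673
row 2: Σ corner-gray over 14 cells = 6860  → 13.4661
row 3: Σ corner-gray over 14 cells = 7248  → 14.2278
row 4: Σ corner-gray over 14 cells = 7227  → 14.1865
row 5: Σ corner-gray over 14 cells = 6164  → 12.0999
row 6: Σ corner-gray over 14 cells = 5776  → 11.3382
row 7: Σ corner-gray over 14 cells = 6838  → 13.4229
Σ rows: total corner-gray = 52609  → 103.2711 mm³

103.271


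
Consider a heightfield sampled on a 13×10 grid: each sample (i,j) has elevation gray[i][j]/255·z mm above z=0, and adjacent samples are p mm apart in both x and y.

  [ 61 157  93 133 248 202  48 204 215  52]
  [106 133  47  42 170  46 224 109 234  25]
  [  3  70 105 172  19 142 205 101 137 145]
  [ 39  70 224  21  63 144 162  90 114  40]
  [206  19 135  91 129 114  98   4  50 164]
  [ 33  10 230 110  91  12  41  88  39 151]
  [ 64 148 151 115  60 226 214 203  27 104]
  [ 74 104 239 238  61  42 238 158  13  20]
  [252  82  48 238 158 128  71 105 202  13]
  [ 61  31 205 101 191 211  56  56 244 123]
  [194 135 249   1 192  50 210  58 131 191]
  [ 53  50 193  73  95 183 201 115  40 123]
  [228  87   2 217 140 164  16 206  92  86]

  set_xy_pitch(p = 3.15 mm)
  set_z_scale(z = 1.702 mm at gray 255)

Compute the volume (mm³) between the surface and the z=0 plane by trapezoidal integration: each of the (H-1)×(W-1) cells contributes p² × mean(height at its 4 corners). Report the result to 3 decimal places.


844.786

height_mm = gray/255 × 1.702; cell vol = 3.15² × mean(4 corners)
unit = 3.15² × 1.702 / (4×255) = 0.016557 mm³ per gray-sum
row 0: Σ corner-gray over 9 cells = 4854  → 80.3675
row 1: Σ corner-gray over 9 cells = 4191  → 69.3902
row 2: Σ corner-gray over 9 cells = 3905  → 64.6549
row 3: Σ corner-gray over 9 cells = 3505  → 58.0321
row 4: Σ corner-gray over 9 cells = 3076  → 50.9292
row 5: Σ corner-gray over 9 cells = 3882  → 64.2741
row 6: Σ corner-gray over 9 cells = 4736  → 78.4137
row 7: Σ corner-gray over 9 cells = 4609  → 76.3110
row 8: Σ corner-gray over 9 cells = 4703  → 77.8674
row 9: Σ corner-gray over 9 cells = 4811  → 79.6555
row 10: Σ corner-gray over 9 cells = 4513  → 74.7215
row 11: Σ corner-gray over 9 cells = 4238  → 70.1684
Σ rows: total corner-gray = 51023  → 844.7856 mm³


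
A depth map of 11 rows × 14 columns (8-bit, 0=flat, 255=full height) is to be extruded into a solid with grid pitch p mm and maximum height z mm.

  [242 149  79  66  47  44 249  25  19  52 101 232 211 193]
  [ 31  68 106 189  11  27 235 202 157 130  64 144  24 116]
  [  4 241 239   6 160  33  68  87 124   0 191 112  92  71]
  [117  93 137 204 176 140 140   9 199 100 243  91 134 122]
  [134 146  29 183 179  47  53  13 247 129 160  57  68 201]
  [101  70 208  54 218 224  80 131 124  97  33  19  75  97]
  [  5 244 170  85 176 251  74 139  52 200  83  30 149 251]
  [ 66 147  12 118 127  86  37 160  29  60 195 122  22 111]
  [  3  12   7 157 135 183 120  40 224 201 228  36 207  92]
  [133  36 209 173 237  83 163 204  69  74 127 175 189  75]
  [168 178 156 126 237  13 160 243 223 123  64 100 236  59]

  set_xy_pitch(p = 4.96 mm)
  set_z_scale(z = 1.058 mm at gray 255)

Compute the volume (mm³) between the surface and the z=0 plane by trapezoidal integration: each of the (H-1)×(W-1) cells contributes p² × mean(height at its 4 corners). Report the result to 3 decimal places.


1599.885

height_mm = gray/255 × 1.058; cell vol = 4.96² × mean(4 corners)
unit = 4.96² × 1.058 / (4×255) = 0.0255181 mm³ per gray-sum
row 0: Σ corner-gray over 13 cells = 5844  → 149.1280
row 1: Σ corner-gray over 13 cells = 5642  → 143.9733
row 2: Σ corner-gray over 13 cells = 6352  → 162.0912
row 3: Σ corner-gray over 13 cells = 6528  → 166.5824
row 4: Σ corner-gray over 13 cells = 5821  → 148.5410
row 5: Σ corner-gray over 13 cells = 6426  → 163.9795
row 6: Σ corner-gray over 13 cells = 5969  → 152.3177
row 7: Σ corner-gray over 13 cells = 5602  → 142.9526
row 8: Σ corner-gray over 13 cells = 6881  → 175.5903
row 9: Σ corner-gray over 13 cells = 7631  → 194.7289
Σ rows: total corner-gray = 62696  → 1599.8847 mm³


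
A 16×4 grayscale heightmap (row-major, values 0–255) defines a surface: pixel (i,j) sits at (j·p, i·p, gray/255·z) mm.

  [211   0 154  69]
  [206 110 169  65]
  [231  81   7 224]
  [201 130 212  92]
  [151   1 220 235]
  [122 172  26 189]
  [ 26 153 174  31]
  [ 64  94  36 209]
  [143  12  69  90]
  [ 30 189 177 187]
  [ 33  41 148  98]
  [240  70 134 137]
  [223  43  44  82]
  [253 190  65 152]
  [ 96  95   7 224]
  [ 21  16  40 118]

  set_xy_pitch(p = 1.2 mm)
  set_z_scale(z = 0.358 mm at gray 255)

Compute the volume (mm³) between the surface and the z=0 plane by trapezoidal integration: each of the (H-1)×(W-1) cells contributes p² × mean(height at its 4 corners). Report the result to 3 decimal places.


10.302

height_mm = gray/255 × 0.358; cell vol = 1.2² × mean(4 corners)
unit = 1.2² × 0.358 / (4×255) = 0.000505412 mm³ per gray-sum
row 0: Σ corner-gray over 3 cells = 1417  → 0.7162
row 1: Σ corner-gray over 3 cells = 1460  → 0.7379
row 2: Σ corner-gray over 3 cells = 1608  → 0.8127
row 3: Σ corner-gray over 3 cells = 1805  → 0.9123
row 4: Σ corner-gray over 3 cells = 1535  → 0.7758
row 5: Σ corner-gray over 3 cells = 1418  → 0.7167
row 6: Σ corner-gray over 3 cells = 1244  → 0.6287
row 7: Σ corner-gray over 3 cells = 928  → 0.4690
row 8: Σ corner-gray over 3 cells = 1344  → 0.6793
row 9: Σ corner-gray over 3 cells = 1458  → 0.7369
row 10: Σ corner-gray over 3 cells = 1294  → 0.6540
row 11: Σ corner-gray over 3 cells = 1264  → 0.6388
row 12: Σ corner-gray over 3 cells = 1394  → 0.7045
row 13: Σ corner-gray over 3 cells = 1439  → 0.7273
row 14: Σ corner-gray over 3 cells = 775  → 0.3917
Σ rows: total corner-gray = 20383  → 10.3018 mm³


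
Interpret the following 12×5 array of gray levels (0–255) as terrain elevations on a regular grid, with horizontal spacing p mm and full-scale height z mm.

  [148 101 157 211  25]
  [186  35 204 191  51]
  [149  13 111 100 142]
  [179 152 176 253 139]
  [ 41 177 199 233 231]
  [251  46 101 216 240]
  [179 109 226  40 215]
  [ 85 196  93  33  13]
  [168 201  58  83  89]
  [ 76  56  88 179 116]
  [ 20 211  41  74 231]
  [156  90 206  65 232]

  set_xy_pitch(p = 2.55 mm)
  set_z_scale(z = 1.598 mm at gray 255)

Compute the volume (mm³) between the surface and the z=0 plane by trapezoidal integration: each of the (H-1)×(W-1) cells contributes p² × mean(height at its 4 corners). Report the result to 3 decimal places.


238.412

height_mm = gray/255 × 1.598; cell vol = 2.55² × mean(4 corners)
unit = 2.55² × 1.598 / (4×255) = 0.0101873 mm³ per gray-sum
row 0: Σ corner-gray over 4 cells = 2208  → 22.4934
row 1: Σ corner-gray over 4 cells = 1836  → 18.7038
row 2: Σ corner-gray over 4 cells = 2219  → 22.6055
row 3: Σ corner-gray over 4 cells = 2970  → 30.2561
row 4: Σ corner-gray over 4 cells = 2707  → 27.5769
row 5: Σ corner-gray over 4 cells = 2361  → 24.0521
row 6: Σ corner-gray over 4 cells = 1886  → 19.2132
row 7: Σ corner-gray over 4 cells = 1683  → 17.1451
row 8: Σ corner-gray over 4 cells = 1779  → 18.1231
row 9: Σ corner-gray over 4 cells = 1741  → 17.7360
row 10: Σ corner-gray over 4 cells = 2013  → 20.5069
Σ rows: total corner-gray = 23403  → 238.4122 mm³


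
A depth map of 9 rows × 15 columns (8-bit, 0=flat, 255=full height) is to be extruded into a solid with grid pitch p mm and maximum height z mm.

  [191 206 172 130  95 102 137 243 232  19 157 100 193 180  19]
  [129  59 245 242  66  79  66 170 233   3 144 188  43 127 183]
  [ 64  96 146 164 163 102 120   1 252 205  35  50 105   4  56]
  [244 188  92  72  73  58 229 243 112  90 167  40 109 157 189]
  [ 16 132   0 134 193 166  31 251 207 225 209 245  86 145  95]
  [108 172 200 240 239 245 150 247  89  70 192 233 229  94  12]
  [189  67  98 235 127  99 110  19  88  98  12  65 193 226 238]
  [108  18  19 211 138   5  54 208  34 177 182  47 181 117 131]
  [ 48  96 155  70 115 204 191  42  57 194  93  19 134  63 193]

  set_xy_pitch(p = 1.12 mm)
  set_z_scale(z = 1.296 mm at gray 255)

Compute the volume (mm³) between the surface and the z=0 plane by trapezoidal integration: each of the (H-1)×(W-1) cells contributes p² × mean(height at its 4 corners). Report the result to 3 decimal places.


93.610

height_mm = gray/255 × 1.296; cell vol = 1.12² × mean(4 corners)
unit = 1.12² × 1.296 / (4×255) = 0.00159383 mm³ per gray-sum
row 0: Σ corner-gray over 14 cells = 7784  → 12.4063
row 1: Σ corner-gray over 14 cells = 6648  → 10.5958
row 2: Σ corner-gray over 14 cells = 6699  → 10.6770
row 3: Σ corner-gray over 14 cells = 7852  → 12.5147
row 4: Σ corner-gray over 14 cells = 9079  → 14.4703
row 5: Σ corner-gray over 14 cells = 8221  → 13.1028
row 6: Σ corner-gray over 14 cells = 6322  → 10.0762
row 7: Σ corner-gray over 14 cells = 6128  → 9.7670
Σ rows: total corner-gray = 58733  → 93.6102 mm³


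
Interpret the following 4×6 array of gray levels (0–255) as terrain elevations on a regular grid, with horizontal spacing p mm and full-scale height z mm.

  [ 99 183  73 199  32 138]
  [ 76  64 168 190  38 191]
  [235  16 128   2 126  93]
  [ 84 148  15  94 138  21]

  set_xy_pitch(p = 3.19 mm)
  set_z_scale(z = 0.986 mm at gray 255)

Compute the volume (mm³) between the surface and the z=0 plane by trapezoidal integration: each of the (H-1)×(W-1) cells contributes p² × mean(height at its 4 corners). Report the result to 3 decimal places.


61.225

height_mm = gray/255 × 0.986; cell vol = 3.19² × mean(4 corners)
unit = 3.19² × 0.986 / (4×255) = 0.0098369 mm³ per gray-sum
row 0: Σ corner-gray over 5 cells = 2398  → 23.5889
row 1: Σ corner-gray over 5 cells = 2059  → 20.2542
row 2: Σ corner-gray over 5 cells = 1767  → 17.3818
Σ rows: total corner-gray = 6224  → 61.2248 mm³


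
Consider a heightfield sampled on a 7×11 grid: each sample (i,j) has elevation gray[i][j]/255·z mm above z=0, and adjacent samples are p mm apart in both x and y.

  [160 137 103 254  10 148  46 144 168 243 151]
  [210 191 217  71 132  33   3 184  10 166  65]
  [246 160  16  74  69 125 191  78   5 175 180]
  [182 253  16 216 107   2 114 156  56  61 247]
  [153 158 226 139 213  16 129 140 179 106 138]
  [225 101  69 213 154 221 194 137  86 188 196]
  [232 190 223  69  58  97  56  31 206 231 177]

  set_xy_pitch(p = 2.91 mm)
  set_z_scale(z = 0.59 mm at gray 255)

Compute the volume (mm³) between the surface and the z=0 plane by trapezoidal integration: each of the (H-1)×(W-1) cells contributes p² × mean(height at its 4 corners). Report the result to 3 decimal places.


153.961

height_mm = gray/255 × 0.59; cell vol = 2.91² × mean(4 corners)
unit = 2.91² × 0.59 / (4×255) = 0.00489821 mm³ per gray-sum
row 0: Σ corner-gray over 10 cells = 5106  → 25.0103
row 1: Σ corner-gray over 10 cells = 4501  → 22.0469
row 2: Σ corner-gray over 10 cells = 4603  → 22.5465
row 3: Σ corner-gray over 10 cells = 5294  → 25.9311
row 4: Σ corner-gray over 10 cells = 6050  → 29.6342
row 5: Σ corner-gray over 10 cells = 5878  → 28.7917
Σ rows: total corner-gray = 31432  → 153.9607 mm³


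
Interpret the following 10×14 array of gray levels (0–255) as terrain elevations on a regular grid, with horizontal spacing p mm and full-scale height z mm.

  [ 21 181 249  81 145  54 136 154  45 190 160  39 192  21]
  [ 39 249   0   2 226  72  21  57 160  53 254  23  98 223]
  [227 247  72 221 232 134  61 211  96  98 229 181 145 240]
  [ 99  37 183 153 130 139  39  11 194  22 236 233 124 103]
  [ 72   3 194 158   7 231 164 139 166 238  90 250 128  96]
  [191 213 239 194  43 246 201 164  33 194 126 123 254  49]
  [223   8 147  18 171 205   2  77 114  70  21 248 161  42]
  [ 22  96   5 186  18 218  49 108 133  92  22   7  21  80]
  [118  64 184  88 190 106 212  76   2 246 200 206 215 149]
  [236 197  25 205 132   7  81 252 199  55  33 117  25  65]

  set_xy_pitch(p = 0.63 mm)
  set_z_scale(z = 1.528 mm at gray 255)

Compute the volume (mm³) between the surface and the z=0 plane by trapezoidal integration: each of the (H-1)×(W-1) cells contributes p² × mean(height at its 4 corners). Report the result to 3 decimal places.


height_mm = gray/255 × 1.528; cell vol = 0.63² × mean(4 corners)
unit = 0.63² × 1.528 / (4×255) = 0.000594572 mm³ per gray-sum
row 0: Σ corner-gray over 13 cells = 5986  → 3.5591
row 1: Σ corner-gray over 13 cells = 7013  → 4.1697
row 2: Σ corner-gray over 13 cells = 7525  → 4.4742
row 3: Σ corner-gray over 13 cells = 6908  → 4.1073
row 4: Σ corner-gray over 13 cells = 8004  → 4.7590
row 5: Σ corner-gray over 13 cells = 7049  → 4.1911
row 6: Σ corner-gray over 13 cells = 4761  → 2.8308
row 7: Σ corner-gray over 13 cells = 5857  → 3.4824
row 8: Σ corner-gray over 13 cells = 6802  → 4.0443
Σ rows: total corner-gray = 59905  → 35.6178 mm³

35.618


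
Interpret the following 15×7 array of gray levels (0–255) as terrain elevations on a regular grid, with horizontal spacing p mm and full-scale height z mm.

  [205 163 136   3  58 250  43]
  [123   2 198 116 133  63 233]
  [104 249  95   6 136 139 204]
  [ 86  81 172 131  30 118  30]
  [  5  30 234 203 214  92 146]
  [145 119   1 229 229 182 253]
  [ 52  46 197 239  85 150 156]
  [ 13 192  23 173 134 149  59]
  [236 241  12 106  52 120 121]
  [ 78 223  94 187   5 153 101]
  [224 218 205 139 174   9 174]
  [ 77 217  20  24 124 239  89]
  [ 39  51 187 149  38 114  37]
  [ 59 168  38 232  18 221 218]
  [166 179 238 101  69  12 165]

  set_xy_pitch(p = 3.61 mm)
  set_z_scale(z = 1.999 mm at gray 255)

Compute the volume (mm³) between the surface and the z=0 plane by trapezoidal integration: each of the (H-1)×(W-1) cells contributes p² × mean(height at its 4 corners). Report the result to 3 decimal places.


height_mm = gray/255 × 1.999; cell vol = 3.61² × mean(4 corners)
unit = 3.61² × 1.999 / (4×255) = 0.0255404 mm³ per gray-sum
row 0: Σ corner-gray over 6 cells = 2848  → 72.7389
row 1: Σ corner-gray over 6 cells = 2938  → 75.0376
row 2: Σ corner-gray over 6 cells = 2738  → 69.9295
row 3: Σ corner-gray over 6 cells = 2877  → 73.4796
row 4: Σ corner-gray over 6 cells = 3615  → 92.3284
row 5: Σ corner-gray over 6 cells = 3560  → 90.9237
row 6: Σ corner-gray over 6 cells = 3056  → 78.0513
row 7: Σ corner-gray over 6 cells = 2833  → 72.3558
row 8: Σ corner-gray over 6 cells = 2922  → 74.6289
row 9: Σ corner-gray over 6 cells = 3391  → 86.6074
row 10: Σ corner-gray over 6 cells = 3302  → 84.3343
row 11: Σ corner-gray over 6 cells = 2568  → 65.5876
row 12: Σ corner-gray over 6 cells = 2785  → 71.1299
row 13: Σ corner-gray over 6 cells = 3160  → 80.7075
Σ rows: total corner-gray = 42593  → 1087.8406 mm³

1087.841


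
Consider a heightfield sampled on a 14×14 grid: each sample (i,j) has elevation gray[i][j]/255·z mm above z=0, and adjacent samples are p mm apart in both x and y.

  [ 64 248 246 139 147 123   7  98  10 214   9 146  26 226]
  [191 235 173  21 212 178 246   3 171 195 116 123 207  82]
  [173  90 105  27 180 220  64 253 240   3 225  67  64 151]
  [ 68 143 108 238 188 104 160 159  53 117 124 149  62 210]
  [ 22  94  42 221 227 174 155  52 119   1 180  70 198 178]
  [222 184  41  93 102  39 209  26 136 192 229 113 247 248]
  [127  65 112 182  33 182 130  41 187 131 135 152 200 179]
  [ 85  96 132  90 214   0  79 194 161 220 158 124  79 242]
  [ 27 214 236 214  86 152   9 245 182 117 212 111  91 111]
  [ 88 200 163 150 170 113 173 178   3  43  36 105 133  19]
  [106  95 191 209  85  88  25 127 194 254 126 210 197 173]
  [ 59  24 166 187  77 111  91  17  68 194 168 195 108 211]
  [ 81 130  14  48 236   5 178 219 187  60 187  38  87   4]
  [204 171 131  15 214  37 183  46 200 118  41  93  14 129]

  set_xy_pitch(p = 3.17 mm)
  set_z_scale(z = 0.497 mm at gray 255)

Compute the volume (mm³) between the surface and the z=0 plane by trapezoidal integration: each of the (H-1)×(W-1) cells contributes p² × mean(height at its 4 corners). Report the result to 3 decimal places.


height_mm = gray/255 × 0.497; cell vol = 3.17² × mean(4 corners)
unit = 3.17² × 0.497 / (4×255) = 0.00489638 mm³ per gray-sum
row 0: Σ corner-gray over 13 cells = 7149  → 35.0042
row 1: Σ corner-gray over 13 cells = 7433  → 36.3948
row 2: Σ corner-gray over 13 cells = 6888  → 33.7262
row 3: Σ corner-gray over 13 cells = 6754  → 33.0701
row 4: Σ corner-gray over 13 cells = 6958  → 34.0690
row 5: Σ corner-gray over 13 cells = 7098  → 34.7545
row 6: Σ corner-gray over 13 cells = 6827  → 33.4276
row 7: Σ corner-gray over 13 cells = 7297  → 35.7289
row 8: Σ corner-gray over 13 cells = 6917  → 33.8682
row 9: Σ corner-gray over 13 cells = 6922  → 33.8927
row 10: Σ corner-gray over 13 cells = 6963  → 34.0935
row 11: Σ corner-gray over 13 cells = 5945  → 29.1090
row 12: Σ corner-gray over 13 cells = 5722  → 28.0171
Σ rows: total corner-gray = 88873  → 435.1556 mm³

435.156


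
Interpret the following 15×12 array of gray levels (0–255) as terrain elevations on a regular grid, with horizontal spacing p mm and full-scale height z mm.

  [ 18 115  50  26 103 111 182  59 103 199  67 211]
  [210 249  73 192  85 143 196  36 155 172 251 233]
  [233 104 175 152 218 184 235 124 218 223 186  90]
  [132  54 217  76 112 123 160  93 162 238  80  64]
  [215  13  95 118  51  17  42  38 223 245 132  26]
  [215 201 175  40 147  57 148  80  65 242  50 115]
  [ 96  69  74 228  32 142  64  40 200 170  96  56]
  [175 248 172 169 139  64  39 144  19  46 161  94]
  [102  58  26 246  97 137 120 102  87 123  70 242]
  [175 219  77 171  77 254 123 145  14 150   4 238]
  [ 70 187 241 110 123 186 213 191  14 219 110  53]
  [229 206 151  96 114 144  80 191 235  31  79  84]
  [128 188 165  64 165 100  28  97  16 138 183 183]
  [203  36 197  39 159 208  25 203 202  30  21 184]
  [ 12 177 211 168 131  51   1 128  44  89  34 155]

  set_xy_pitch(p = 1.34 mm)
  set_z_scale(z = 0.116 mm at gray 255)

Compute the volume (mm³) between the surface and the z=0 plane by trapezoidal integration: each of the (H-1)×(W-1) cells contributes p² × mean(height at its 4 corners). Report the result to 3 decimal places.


height_mm = gray/255 × 0.116; cell vol = 1.34² × mean(4 corners)
unit = 1.34² × 0.116 / (4×255) = 0.000204205 mm³ per gray-sum
row 0: Σ corner-gray over 11 cells = 5806  → 1.1856
row 1: Σ corner-gray over 11 cells = 7508  → 1.5332
row 2: Σ corner-gray over 11 cells = 6787  → 1.3859
row 3: Σ corner-gray over 11 cells = 5015  → 1.0241
row 4: Σ corner-gray over 11 cells = 4929  → 1.0065
row 5: Σ corner-gray over 11 cells = 5122  → 1.0459
row 6: Σ corner-gray over 11 cells = 5053  → 1.0319
row 7: Σ corner-gray over 11 cells = 5147  → 1.0510
row 8: Σ corner-gray over 11 cells = 5357  → 1.0939
row 9: Σ corner-gray over 11 cells = 6192  → 1.2644
row 10: Σ corner-gray over 11 cells = 6278  → 1.2820
row 11: Σ corner-gray over 11 cells = 5566  → 1.1366
row 12: Σ corner-gray over 11 cells = 5226  → 1.0672
row 13: Σ corner-gray over 11 cells = 4862  → 0.9928
Σ rows: total corner-gray = 78848  → 16.1012 mm³

16.101


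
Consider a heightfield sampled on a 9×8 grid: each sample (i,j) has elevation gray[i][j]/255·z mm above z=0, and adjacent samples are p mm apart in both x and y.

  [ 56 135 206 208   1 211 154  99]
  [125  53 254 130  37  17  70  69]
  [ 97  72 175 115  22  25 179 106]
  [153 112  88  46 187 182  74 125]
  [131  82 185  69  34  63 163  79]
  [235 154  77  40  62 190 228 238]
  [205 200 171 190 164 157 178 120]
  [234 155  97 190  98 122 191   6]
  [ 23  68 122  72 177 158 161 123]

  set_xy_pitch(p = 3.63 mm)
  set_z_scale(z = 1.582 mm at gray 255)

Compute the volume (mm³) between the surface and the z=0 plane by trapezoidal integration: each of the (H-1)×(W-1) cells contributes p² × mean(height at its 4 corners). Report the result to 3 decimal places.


height_mm = gray/255 × 1.582; cell vol = 3.63² × mean(4 corners)
unit = 3.63² × 1.582 / (4×255) = 0.0204371 mm³ per gray-sum
row 0: Σ corner-gray over 7 cells = 3301  → 67.4629
row 1: Σ corner-gray over 7 cells = 2695  → 55.0780
row 2: Σ corner-gray over 7 cells = 3035  → 62.0266
row 3: Σ corner-gray over 7 cells = 3058  → 62.4967
row 4: Σ corner-gray over 7 cells = 3377  → 69.0161
row 5: Σ corner-gray over 7 cells = 4420  → 90.3320
row 6: Σ corner-gray over 7 cells = 4391  → 89.7394
row 7: Σ corner-gray over 7 cells = 3608  → 73.7371
Σ rows: total corner-gray = 27885  → 569.8889 mm³

569.889


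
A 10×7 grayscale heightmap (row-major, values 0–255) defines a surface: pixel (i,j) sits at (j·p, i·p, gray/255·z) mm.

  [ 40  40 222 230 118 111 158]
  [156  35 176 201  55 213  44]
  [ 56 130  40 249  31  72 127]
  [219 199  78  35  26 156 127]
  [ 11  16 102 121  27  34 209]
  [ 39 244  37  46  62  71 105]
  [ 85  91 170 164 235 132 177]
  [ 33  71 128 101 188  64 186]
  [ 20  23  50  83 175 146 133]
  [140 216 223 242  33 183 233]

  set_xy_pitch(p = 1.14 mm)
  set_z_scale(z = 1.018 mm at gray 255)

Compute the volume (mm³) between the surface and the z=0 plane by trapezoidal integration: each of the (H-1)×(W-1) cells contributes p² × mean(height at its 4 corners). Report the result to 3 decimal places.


31.608

height_mm = gray/255 × 1.018; cell vol = 1.14² × mean(4 corners)
unit = 1.14² × 1.018 / (4×255) = 0.00129705 mm³ per gray-sum
row 0: Σ corner-gray over 6 cells = 3200  → 4.1506
row 1: Σ corner-gray over 6 cells = 2787  → 3.6149
row 2: Σ corner-gray over 6 cells = 2561  → 3.3217
row 3: Σ corner-gray over 6 cells = 2154  → 2.7938
row 4: Σ corner-gray over 6 cells = 1884  → 2.4436
row 5: Σ corner-gray over 6 cells = 2910  → 3.7744
row 6: Σ corner-gray over 6 cells = 3169  → 4.1104
row 7: Σ corner-gray over 6 cells = 2430  → 3.1518
row 8: Σ corner-gray over 6 cells = 3274  → 4.2465
Σ rows: total corner-gray = 24369  → 31.6079 mm³


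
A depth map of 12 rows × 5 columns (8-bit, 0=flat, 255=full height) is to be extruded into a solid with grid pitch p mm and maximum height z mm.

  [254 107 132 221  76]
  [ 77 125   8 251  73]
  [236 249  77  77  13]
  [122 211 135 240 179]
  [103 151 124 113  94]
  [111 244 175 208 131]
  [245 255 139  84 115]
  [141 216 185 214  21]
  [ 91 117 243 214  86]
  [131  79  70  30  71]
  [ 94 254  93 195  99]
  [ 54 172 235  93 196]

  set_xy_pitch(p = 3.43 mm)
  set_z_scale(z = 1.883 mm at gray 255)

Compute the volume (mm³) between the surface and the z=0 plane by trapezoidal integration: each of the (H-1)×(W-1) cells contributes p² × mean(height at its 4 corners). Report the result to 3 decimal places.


height_mm = gray/255 × 1.883; cell vol = 3.43² × mean(4 corners)
unit = 3.43² × 1.883 / (4×255) = 0.0217189 mm³ per gray-sum
row 0: Σ corner-gray over 4 cells = 2168  → 47.0866
row 1: Σ corner-gray over 4 cells = 1973  → 42.8514
row 2: Σ corner-gray over 4 cells = 2528  → 54.9055
row 3: Σ corner-gray over 4 cells = 2446  → 53.1245
row 4: Σ corner-gray over 4 cells = 2469  → 53.6240
row 5: Σ corner-gray over 4 cells = 2812  → 61.0736
row 6: Σ corner-gray over 4 cells = 2708  → 58.8149
row 7: Σ corner-gray over 4 cells = 2717  → 59.0103
row 8: Σ corner-gray over 4 cells = 1885  → 40.9402
row 9: Σ corner-gray over 4 cells = 1837  → 39.8977
row 10: Σ corner-gray over 4 cells = 2527  → 54.8837
Σ rows: total corner-gray = 26070  → 566.2125 mm³

566.212


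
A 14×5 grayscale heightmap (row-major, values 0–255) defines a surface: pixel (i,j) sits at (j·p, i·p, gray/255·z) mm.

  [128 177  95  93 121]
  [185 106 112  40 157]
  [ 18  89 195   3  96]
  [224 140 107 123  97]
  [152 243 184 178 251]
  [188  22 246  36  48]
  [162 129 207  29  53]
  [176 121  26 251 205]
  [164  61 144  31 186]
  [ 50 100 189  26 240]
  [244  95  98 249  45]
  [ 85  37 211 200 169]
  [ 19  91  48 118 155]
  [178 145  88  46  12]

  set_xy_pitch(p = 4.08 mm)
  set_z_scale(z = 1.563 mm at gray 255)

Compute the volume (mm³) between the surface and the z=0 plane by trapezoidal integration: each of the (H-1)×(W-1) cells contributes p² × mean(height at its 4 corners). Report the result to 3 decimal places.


653.136

height_mm = gray/255 × 1.563; cell vol = 4.08² × mean(4 corners)
unit = 4.08² × 1.563 / (4×255) = 0.0255082 mm³ per gray-sum
row 0: Σ corner-gray over 4 cells = 1837  → 46.8585
row 1: Σ corner-gray over 4 cells = 1546  → 39.4356
row 2: Σ corner-gray over 4 cells = 1749  → 44.6138
row 3: Σ corner-gray over 4 cells = 2674  → 68.2088
row 4: Σ corner-gray over 4 cells = 2457  → 62.6735
row 5: Σ corner-gray over 4 cells = 1789  → 45.6341
row 6: Σ corner-gray over 4 cells = 2122  → 54.1283
row 7: Σ corner-gray over 4 cells = 1999  → 50.9908
row 8: Σ corner-gray over 4 cells = 1742  → 44.4352
row 9: Σ corner-gray over 4 cells = 2093  → 53.3886
row 10: Σ corner-gray over 4 cells = 2323  → 59.2555
row 11: Σ corner-gray over 4 cells = 1838  → 46.8840
row 12: Σ corner-gray over 4 cells = 1436  → 36.6297
Σ rows: total corner-gray = 25605  → 653.1364 mm³


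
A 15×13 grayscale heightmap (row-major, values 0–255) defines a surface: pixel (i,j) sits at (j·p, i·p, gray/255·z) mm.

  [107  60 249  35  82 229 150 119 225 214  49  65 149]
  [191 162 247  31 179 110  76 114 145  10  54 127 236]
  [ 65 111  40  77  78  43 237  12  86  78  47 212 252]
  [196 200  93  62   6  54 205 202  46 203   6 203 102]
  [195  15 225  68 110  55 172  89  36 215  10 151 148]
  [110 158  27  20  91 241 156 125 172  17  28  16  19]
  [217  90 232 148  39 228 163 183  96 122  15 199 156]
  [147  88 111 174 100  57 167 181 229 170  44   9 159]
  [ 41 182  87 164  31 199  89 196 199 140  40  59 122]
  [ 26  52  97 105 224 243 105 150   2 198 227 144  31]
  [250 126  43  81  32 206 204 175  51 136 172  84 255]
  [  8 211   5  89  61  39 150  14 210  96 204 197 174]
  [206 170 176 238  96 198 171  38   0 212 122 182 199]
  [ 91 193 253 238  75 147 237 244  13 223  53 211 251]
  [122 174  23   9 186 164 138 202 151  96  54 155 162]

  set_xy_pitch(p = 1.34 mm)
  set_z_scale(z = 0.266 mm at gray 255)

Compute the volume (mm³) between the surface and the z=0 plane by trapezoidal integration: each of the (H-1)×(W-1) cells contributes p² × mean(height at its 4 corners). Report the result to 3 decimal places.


height_mm = gray/255 × 0.266; cell vol = 1.34² × mean(4 corners)
unit = 1.34² × 0.266 / (4×255) = 0.000468264 mm³ per gray-sum
row 0: Σ corner-gray over 12 cells = 6147  → 2.8784
row 1: Σ corner-gray over 12 cells = 5296  → 2.4799
row 2: Σ corner-gray over 12 cells = 5217  → 2.4429
row 3: Σ corner-gray over 12 cells = 5493  → 2.5722
row 4: Σ corner-gray over 12 cells = 4866  → 2.2786
row 5: Σ corner-gray over 12 cells = 5634  → 2.6382
row 6: Σ corner-gray over 12 cells = 6369  → 2.9824
row 7: Σ corner-gray over 12 cells = 5901  → 2.7632
row 8: Σ corner-gray over 12 cells = 6086  → 2.8499
row 9: Σ corner-gray over 12 cells = 6276  → 2.9388
row 10: Σ corner-gray over 12 cells = 5859  → 2.7436
row 11: Σ corner-gray over 12 cells = 6345  → 2.9711
row 12: Σ corner-gray over 12 cells = 7727  → 3.6183
row 13: Σ corner-gray over 12 cells = 7104  → 3.3265
Σ rows: total corner-gray = 84320  → 39.4840 mm³

39.484


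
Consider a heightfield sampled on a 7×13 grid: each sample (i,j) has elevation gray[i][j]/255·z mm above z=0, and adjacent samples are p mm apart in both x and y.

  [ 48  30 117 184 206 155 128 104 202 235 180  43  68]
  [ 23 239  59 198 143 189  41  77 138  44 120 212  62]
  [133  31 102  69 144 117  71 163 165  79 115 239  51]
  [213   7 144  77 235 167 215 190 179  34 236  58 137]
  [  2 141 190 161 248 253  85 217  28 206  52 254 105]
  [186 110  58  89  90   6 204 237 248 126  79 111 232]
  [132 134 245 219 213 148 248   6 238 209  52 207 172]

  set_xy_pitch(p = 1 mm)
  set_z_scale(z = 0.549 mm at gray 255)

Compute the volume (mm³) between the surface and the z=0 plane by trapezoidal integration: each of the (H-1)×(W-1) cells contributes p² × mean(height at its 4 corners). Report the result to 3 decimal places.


height_mm = gray/255 × 0.549; cell vol = 1² × mean(4 corners)
unit = 1² × 0.549 / (4×255) = 0.000538235 mm³ per gray-sum
row 0: Σ corner-gray over 12 cells = 6289  → 3.3850
row 1: Σ corner-gray over 12 cells = 5779  → 3.1105
row 2: Σ corner-gray over 12 cells = 6208  → 3.3414
row 3: Σ corner-gray over 12 cells = 7211  → 3.8812
row 4: Σ corner-gray over 12 cells = 6911  → 3.7197
row 5: Σ corner-gray over 12 cells = 7276  → 3.9162
Σ rows: total corner-gray = 39674  → 21.3539 mm³

21.354


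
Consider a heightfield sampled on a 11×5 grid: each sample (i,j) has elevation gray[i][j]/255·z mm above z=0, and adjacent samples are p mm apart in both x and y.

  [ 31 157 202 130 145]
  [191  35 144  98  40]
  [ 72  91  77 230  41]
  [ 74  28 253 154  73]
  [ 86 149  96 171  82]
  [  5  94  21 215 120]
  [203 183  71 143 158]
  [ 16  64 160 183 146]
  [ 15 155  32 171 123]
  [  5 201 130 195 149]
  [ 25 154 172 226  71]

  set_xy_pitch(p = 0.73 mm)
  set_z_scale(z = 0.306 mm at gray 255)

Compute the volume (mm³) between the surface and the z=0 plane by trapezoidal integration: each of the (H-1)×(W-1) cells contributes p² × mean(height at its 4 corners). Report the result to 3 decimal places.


height_mm = gray/255 × 0.306; cell vol = 0.73² × mean(4 corners)
unit = 0.73² × 0.306 / (4×255) = 0.00015987 mm³ per gray-sum
row 0: Σ corner-gray over 4 cells = 1939  → 0.3100
row 1: Σ corner-gray over 4 cells = 1694  → 0.2708
row 2: Σ corner-gray over 4 cells = 1926  → 0.3079
row 3: Σ corner-gray over 4 cells = 2017  → 0.3225
row 4: Σ corner-gray over 4 cells = 1785  → 0.2854
row 5: Σ corner-gray over 4 cells = 1940  → 0.3101
row 6: Σ corner-gray over 4 cells = 2131  → 0.3407
row 7: Σ corner-gray over 4 cells = 1830  → 0.2926
row 8: Σ corner-gray over 4 cells = 2060  → 0.3293
row 9: Σ corner-gray over 4 cells = 2406  → 0.3846
Σ rows: total corner-gray = 19728  → 3.1539 mm³

3.154


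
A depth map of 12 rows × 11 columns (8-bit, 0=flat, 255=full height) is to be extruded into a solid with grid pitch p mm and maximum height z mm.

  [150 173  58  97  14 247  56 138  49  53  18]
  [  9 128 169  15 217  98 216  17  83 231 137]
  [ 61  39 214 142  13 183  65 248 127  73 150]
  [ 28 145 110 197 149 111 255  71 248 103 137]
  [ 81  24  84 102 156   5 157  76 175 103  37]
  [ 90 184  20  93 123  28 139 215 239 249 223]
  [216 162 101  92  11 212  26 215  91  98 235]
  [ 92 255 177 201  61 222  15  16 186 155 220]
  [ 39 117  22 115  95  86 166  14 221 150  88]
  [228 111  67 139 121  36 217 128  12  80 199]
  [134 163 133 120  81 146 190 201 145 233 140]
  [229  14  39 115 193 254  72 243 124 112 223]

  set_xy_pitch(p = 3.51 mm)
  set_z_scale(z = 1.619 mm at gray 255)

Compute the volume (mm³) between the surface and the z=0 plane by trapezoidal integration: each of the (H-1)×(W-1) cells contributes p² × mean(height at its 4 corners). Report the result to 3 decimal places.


1086.992

height_mm = gray/255 × 1.619; cell vol = 3.51² × mean(4 corners)
unit = 3.51² × 1.619 / (4×255) = 0.0195551 mm³ per gray-sum
row 0: Σ corner-gray over 10 cells = 4432  → 86.6684
row 1: Σ corner-gray over 10 cells = 4913  → 96.0744
row 2: Σ corner-gray over 10 cells = 5362  → 104.8547
row 3: Σ corner-gray over 10 cells = 4825  → 94.3535
row 4: Σ corner-gray over 10 cells = 4775  → 93.3758
row 5: Σ corner-gray over 10 cells = 5360  → 104.8155
row 6: Σ corner-gray over 10 cells = 5355  → 104.7178
row 7: Σ corner-gray over 10 cells = 4987  → 97.5215
row 8: Σ corner-gray over 10 cells = 4348  → 85.0257
row 9: Σ corner-gray over 10 cells = 5347  → 104.5613
row 10: Σ corner-gray over 10 cells = 5882  → 115.0233
Σ rows: total corner-gray = 55586  → 1086.9920 mm³


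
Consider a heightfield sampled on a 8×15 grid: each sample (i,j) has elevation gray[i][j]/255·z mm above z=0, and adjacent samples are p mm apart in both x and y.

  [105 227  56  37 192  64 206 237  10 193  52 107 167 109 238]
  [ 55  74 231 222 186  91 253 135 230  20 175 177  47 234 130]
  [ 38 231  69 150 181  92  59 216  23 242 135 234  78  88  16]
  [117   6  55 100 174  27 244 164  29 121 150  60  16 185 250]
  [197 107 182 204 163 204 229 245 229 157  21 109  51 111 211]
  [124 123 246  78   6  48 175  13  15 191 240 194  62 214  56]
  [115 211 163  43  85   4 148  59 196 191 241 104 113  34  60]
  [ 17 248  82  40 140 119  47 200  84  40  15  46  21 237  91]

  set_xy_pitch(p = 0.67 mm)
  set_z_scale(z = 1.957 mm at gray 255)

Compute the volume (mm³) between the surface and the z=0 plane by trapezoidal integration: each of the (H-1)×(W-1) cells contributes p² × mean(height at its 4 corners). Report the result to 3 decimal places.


43.747

height_mm = gray/255 × 1.957; cell vol = 0.67² × mean(4 corners)
unit = 0.67² × 1.957 / (4×255) = 0.000861272 mm³ per gray-sum
row 0: Σ corner-gray over 14 cells = 7992  → 6.8833
row 1: Σ corner-gray over 14 cells = 7985  → 6.8773
row 2: Σ corner-gray over 14 cells = 6679  → 5.7524
row 3: Σ corner-gray over 14 cells = 7461  → 6.4259
row 4: Σ corner-gray over 14 cells = 7822  → 6.7369
row 5: Σ corner-gray over 14 cells = 6749  → 5.8127
row 6: Σ corner-gray over 14 cells = 6105  → 5.2581
Σ rows: total corner-gray = 50793  → 43.7466 mm³


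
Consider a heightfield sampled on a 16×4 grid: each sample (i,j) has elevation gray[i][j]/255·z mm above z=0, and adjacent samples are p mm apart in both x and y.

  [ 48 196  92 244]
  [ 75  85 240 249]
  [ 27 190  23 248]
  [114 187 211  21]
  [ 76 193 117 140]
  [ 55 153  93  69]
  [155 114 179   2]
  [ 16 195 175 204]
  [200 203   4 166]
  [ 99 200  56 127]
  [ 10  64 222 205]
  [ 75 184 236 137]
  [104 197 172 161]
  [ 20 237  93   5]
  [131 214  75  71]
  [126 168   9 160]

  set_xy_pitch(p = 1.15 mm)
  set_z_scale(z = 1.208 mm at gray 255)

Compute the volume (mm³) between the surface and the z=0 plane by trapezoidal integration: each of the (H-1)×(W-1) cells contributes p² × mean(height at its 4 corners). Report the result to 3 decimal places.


height_mm = gray/255 × 1.208; cell vol = 1.15² × mean(4 corners)
unit = 1.15² × 1.208 / (4×255) = 0.00156625 mm³ per gray-sum
row 0: Σ corner-gray over 3 cells = 1842  → 2.8850
row 1: Σ corner-gray over 3 cells = 1675  → 2.6235
row 2: Σ corner-gray over 3 cells = 1632  → 2.5561
row 3: Σ corner-gray over 3 cells = 1767  → 2.7676
row 4: Σ corner-gray over 3 cells = 1452  → 2.2742
row 5: Σ corner-gray over 3 cells = 1359  → 2.1285
row 6: Σ corner-gray over 3 cells = 1703  → 2.6673
row 7: Σ corner-gray over 3 cells = 1740  → 2.7253
row 8: Σ corner-gray over 3 cells = 1518  → 2.3776
row 9: Σ corner-gray over 3 cells = 1525  → 2.3885
row 10: Σ corner-gray over 3 cells = 1839  → 2.8803
row 11: Σ corner-gray over 3 cells = 2055  → 3.2187
row 12: Σ corner-gray over 3 cells = 1688  → 2.6438
row 13: Σ corner-gray over 3 cells = 1465  → 2.2946
row 14: Σ corner-gray over 3 cells = 1420  → 2.2241
Σ rows: total corner-gray = 24680  → 38.6552 mm³

38.655
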